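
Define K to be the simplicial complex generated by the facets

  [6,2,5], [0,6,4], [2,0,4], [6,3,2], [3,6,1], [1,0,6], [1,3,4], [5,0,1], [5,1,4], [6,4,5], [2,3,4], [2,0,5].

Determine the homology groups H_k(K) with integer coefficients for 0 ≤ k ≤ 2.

H_0 = Z,  H_1 = Z/2Z,  H_2 = 0.

We work with the vertex ordering 0 < 1 < 2 < 3 < 4 < 5 < 6. The simplices of K, each written with vertices in increasing order, are:

  0-simplices (7): [0], [1], [2], [3], [4], [5], [6]
  1-simplices (18): [0,1], [0,2], [0,4], [0,5], [0,6], [1,3], [1,4], [1,5], [1,6], [2,3], [2,4], [2,5], [2,6], [3,4], [3,6], [4,5], [4,6], [5,6]
  2-simplices (12): [0,1,5], [0,1,6], [0,2,4], [0,2,5], [0,4,6], [1,3,4], [1,3,6], [1,4,5], [2,3,4], [2,3,6], [2,5,6], [4,5,6]

Hence C_0 ≅ Z^7, C_1 ≅ Z^18, C_2 ≅ Z^12.

∂_1: C_1 → C_0 maps an edge to its endpoints' difference, ∂[p,q] = q − p. For instance
  ∂[4,6] = [6] − [4].
The resulting 7×18 matrix has rank 6, and its Smith normal form has invariant factors (1,1,1,1,1,1).

∂_2: C_2 → C_1 maps a triangle to the signed sum of its edges. For instance
  ∂[0,1,5] = [1,5] − [0,5] + [0,1],
  ∂[2,5,6] = [5,6] − [2,6] + [2,5].
As a 18×12 matrix over Z this has rank 12, with invariant factors (1,1,1,1,1,1,1,1,1,1,1,2).

Now H_k = ker ∂_k / im ∂_{k+1}, so:

  H_0: rank C_0 − rank ∂_1 = 7 − 6 = 1, and the invariant factors of ∂_1 are all 1, so H_0 = Z.
  H_1: rank ker ∂_1 − rank ∂_2 = (18 − 6) − 12 = 0, and ∂_2 has invariant factor 2 > 1, so H_1 = Z/2Z.
  H_2: rank ker ∂_2 − rank ∂_3 = (12 − 12) − 0 = 0, and there is no ∂_3, so H_2 = 0.

(K is a triangulation of the real projective plane RP^2.)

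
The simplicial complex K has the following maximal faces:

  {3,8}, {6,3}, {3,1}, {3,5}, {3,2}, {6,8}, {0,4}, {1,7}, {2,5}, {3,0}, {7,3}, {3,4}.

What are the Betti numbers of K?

b_0 = 1, b_1 = 4.

Fix the vertex order 0 < 1 < 2 < 3 < 4 < 5 < 6 < 7 < 8 and write every simplex with vertices in increasing order. Then dim K = 1 and the simplices of K are:

  0-simplices (9): [0], [1], [2], [3], [4], [5], [6], [7], [8]
  1-simplices (12): [0,3], [0,4], [1,3], [1,7], [2,3], [2,5], [3,4], [3,5], [3,6], [3,7], [3,8], [6,8]

Hence C_0 ≅ Z^9, C_1 ≅ Z^12.

∂_1: C_1 → C_0 sends each edge [p,q] (with p < q) to q − p. For instance
  ∂[3,8] = [8] − [3].
As a 9×12 matrix over Z this has rank 8, with invariant factors (1,1,1,1,1,1,1,1).

Computing H_k = (kernel of ∂_k) / (image of ∂_{k+1}):

  H_0: rank C_0 − rank ∂_1 = 9 − 8 = 1, and the invariant factors of ∂_1 are all 1, so H_0 = Z.
  H_1: rank ker ∂_1 − rank ∂_2 = (12 − 8) − 0 = 4, and there is no ∂_2, so H_1 = Z^4.

As a check, the Euler characteristic is 9 − 12 = -3, which agrees with 1 − 4 = -3.

Hence the Betti numbers are b_0 = 1, b_1 = 4.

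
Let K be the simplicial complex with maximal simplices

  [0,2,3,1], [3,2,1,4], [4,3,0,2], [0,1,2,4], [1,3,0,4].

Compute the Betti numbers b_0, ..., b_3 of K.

We work with the vertex ordering 0 < 1 < 2 < 3 < 4. The simplices of K, each written with vertices in increasing order, are:

  0-simplices (5): [0], [1], [2], [3], [4]
  1-simplices (10): [0,1], [0,2], [0,3], [0,4], [1,2], [1,3], [1,4], [2,3], [2,4], [3,4]
  2-simplices (10): [0,1,2], [0,1,3], [0,1,4], [0,2,3], [0,2,4], [0,3,4], [1,2,3], [1,2,4], [1,3,4], [2,3,4]
  3-simplices (5): [0,1,2,3], [0,1,2,4], [0,1,3,4], [0,2,3,4], [1,2,3,4]

so the chain groups are C_0 ≅ Z^5, C_1 ≅ Z^10, C_2 ≅ Z^10, C_3 ≅ Z^5.

The boundary map ∂_1: C_1 → C_0 is given by ∂[p,q] = [q] − [p]. For instance
  ∂[1,3] = [3] − [1].
This gives a 5×10 integer matrix of rank 4; reducing to Smith normal form yields diagonal entries (1,1,1,1).

Boundary ∂_2: C_2 → C_1 sends each 2-simplex [p,q,r] to [q,r] − [p,r] + [p,q]. For instance
  ∂[0,3,4] = [3,4] − [0,4] + [0,3],
  ∂[1,3,4] = [3,4] − [1,4] + [1,3].
As a 10×10 matrix over Z this has rank 6, with invariant factors (1,1,1,1,1,1).

The boundary map ∂_3: C_3 → C_2 sends each 3-simplex σ to the alternating sum Σ_i (−1)^i (σ with its i-th vertex removed). For instance
  ∂[0,1,2,3] = [1,2,3] − [0,2,3] + [0,1,3] − [0,1,2],
  ∂[1,2,3,4] = [2,3,4] − [1,3,4] + [1,2,4] − [1,2,3].
As a 10×5 matrix over Z this has rank 4, with invariant factors (1,1,1,1).

Reading off H_k = ker ∂_k / im ∂_{k+1}:

  H_0: rank C_0 − rank ∂_1 = 5 − 4 = 1, and the invariant factors of ∂_1 are all 1, so H_0 = Z.
  H_1: rank ker ∂_1 − rank ∂_2 = (10 − 4) − 6 = 0, and the invariant factors of ∂_2 are all 1, so H_1 = 0.
  H_2: rank ker ∂_2 − rank ∂_3 = (10 − 6) − 4 = 0, and the invariant factors of ∂_3 are all 1, so H_2 = 0.
  H_3: rank ker ∂_3 − rank ∂_4 = (5 − 4) − 0 = 1, and there is no ∂_4, so H_3 = Z.

(K is a triangulation of the 3-sphere S^3.)

Hence the Betti numbers are b_0 = 1, b_1 = 0, b_2 = 0, b_3 = 1.

b_0 = 1, b_1 = 0, b_2 = 0, b_3 = 1.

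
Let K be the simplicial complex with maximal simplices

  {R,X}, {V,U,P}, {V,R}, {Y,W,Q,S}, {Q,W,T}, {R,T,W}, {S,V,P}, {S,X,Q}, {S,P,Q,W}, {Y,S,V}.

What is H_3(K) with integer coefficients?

H_3 = 0.

K has 10 vertices, 22 edges, 13 triangles, 2 3-simplices.
rank ∂_3 = 2, rank ∂_4 = 0 ⇒ b_3 = 2 − 2 − 0 = 0. So H_3 ≅ 0.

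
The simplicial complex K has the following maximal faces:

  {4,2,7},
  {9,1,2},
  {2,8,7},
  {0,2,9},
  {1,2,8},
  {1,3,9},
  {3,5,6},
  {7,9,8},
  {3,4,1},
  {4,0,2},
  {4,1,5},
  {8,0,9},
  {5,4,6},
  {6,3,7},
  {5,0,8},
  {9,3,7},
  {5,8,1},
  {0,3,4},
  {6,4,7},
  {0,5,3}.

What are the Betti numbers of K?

We work with the vertex ordering 0 < 1 < 2 < 3 < 4 < 5 < 6 < 7 < 8 < 9. The simplices of K, each written with vertices in increasing order, are:

  0-simplices (10): [0], [1], [2], [3], [4], [5], [6], [7], [8], [9]
  1-simplices (30): (30 of them)
  2-simplices (20): (20 of them)

Hence C_0 ≅ Z^10, C_1 ≅ Z^30, C_2 ≅ Z^20.

Boundary ∂_1: C_1 → C_0 is given by ∂[p,q] = [q] − [p].
The resulting 10×30 matrix has rank 9, and its Smith normal form has invariant factors (1,1,1,1,1,1,1,1,1).

Boundary ∂_2: C_2 → C_1 maps a triangle to the signed sum of its edges. For instance
  ∂[4,5,6] = [5,6] − [4,6] + [4,5],
  ∂[0,8,9] = [8,9] − [0,9] + [0,8].
This gives a 30×20 integer matrix of rank 20; reducing to Smith normal form yields diagonal entries (1,1,1,1,1,1,1,1,1,1,1,1,1,1,1,1,1,1,1,2).

Now H_k = ker ∂_k / im ∂_{k+1}, so:

  H_0: rank C_0 − rank ∂_1 = 10 − 9 = 1, and the invariant factors of ∂_1 are all 1, so H_0 = Z.
  H_1: rank ker ∂_1 − rank ∂_2 = (30 − 9) − 20 = 1, and ∂_2 has invariant factor 2 > 1, so H_1 = Z × Z/2.
  H_2: rank ker ∂_2 − rank ∂_3 = (20 − 20) − 0 = 0, and there is no ∂_3, so H_2 = 0.

(K is a triangulation of the Klein bottle.)

Hence the Betti numbers are b_0 = 1, b_1 = 1, b_2 = 0.

b_0 = 1, b_1 = 1, b_2 = 0.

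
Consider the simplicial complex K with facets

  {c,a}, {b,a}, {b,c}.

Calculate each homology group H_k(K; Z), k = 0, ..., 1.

Take the total order a < b < c on the vertex set. Then K (dimension 1) consists of the simplices:

  0-simplices (3): a, b, c
  1-simplices (3): ab, ac, bc

so the chain groups are C_0 ≅ Z^3, C_1 ≅ Z^3.

The boundary map ∂_1: C_1 → C_0 maps an edge to its endpoints' difference, ∂[p,q] = q − p. For instance
  ∂ac = c − a.
As a 3×3 matrix over Z this has rank 2, with invariant factors (1,1).

Reading off H_k = ker ∂_k / im ∂_{k+1}:

  H_0: rank C_0 − rank ∂_1 = 3 − 2 = 1, and the invariant factors of ∂_1 are all 1, so H_0 = Z.
  H_1: rank ker ∂_1 − rank ∂_2 = (3 − 2) − 0 = 1, and there is no ∂_2, so H_1 = Z.

(K is a triangulation of the circle S^1.)

H_0 = Z,  H_1 = Z.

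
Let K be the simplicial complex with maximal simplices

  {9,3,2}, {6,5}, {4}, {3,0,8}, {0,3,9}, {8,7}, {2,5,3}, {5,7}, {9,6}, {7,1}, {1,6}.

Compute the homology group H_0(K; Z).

Take the total order 0 < 1 < 2 < 3 < 4 < 5 < 6 < 7 < 8 < 9 on the vertex set. Then K (dimension 2) consists of the simplices:

  0-simplices (10): [0], [1], [2], [3], [4], [5], [6], [7], [8], [9]
  1-simplices (15): [0,3], [0,8], [0,9], [1,6], [1,7], [2,3], [2,5], [2,9], [3,5], [3,8], [3,9], [5,6], [5,7], [6,9], [7,8]
  2-simplices (4): [0,3,8], [0,3,9], [2,3,5], [2,3,9]

Hence C_0 ≅ Z^10, C_1 ≅ Z^15, C_2 ≅ Z^4.

The boundary map ∂_1: C_1 → C_0 maps an edge to its endpoints' difference, ∂[p,q] = q − p.
The resulting 10×15 matrix has rank 8, and its Smith normal form has invariant factors (1,1,1,1,1,1,1,1).

∂_2: C_2 → C_1 acts by ∂[p,q,r] = [q,r] − [p,r] + [p,q]. For instance
  ∂[0,3,8] = [3,8] − [0,8] + [0,3],
  ∂[0,3,9] = [3,9] − [0,9] + [0,3].
This gives a 15×4 integer matrix of rank 4; reducing to Smith normal form yields diagonal entries (1,1,1,1).

Computing H_k = (kernel of ∂_k) / (image of ∂_{k+1}):

  H_0: rank C_0 − rank ∂_1 = 10 − 8 = 2, and the invariant factors of ∂_1 are all 1, so H_0 ≅ Z^2.

H_0 ≅ Z^2.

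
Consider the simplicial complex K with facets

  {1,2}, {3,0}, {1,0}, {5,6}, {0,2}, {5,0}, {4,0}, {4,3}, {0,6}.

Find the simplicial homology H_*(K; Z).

We work with the vertex ordering 0 < 1 < 2 < 3 < 4 < 5 < 6. The simplices of K, each written with vertices in increasing order, are:

  0-simplices (7): [0], [1], [2], [3], [4], [5], [6]
  1-simplices (9): [0,1], [0,2], [0,3], [0,4], [0,5], [0,6], [1,2], [3,4], [5,6]

giving chain groups C_0 ≅ Z^7, C_1 ≅ Z^9.

Boundary ∂_1: C_1 → C_0 is given by ∂[p,q] = [q] − [p]. For instance
  ∂[0,2] = [2] − [0].
The resulting 7×9 matrix has rank 6, and its Smith normal form has invariant factors (1,1,1,1,1,1).

Reading off H_k = ker ∂_k / im ∂_{k+1}:

  H_0: rank C_0 − rank ∂_1 = 7 − 6 = 1, and the invariant factors of ∂_1 are all 1, so H_0 = Z.
  H_1: rank ker ∂_1 − rank ∂_2 = (9 − 6) − 0 = 3, and there is no ∂_2, so H_1 = Z^3.

(K is a triangulation of a wedge of 3 circles.)

H_0 = Z,  H_1 = Z^3.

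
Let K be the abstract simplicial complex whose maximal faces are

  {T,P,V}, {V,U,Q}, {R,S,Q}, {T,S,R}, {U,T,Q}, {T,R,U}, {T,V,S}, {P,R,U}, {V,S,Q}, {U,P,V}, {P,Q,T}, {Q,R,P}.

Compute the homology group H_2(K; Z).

We work with the vertex ordering P < Q < R < S < T < U < V. The simplices of K, each written with vertices in increasing order, are:

  0-simplices (7): P, Q, R, S, T, U, V
  1-simplices (18): PQ, PR, PT, PU, PV, QR, QS, QT, QU, QV, RS, RT, RU, ST, SV, TU, TV, UV
  2-simplices (12): PQR, PQT, PRU, PTV, PUV, QRS, QSV, QTU, QUV, RST, RTU, STV

giving chain groups C_0 ≅ Z^7, C_1 ≅ Z^18, C_2 ≅ Z^12.

The boundary map ∂_1: C_1 → C_0 maps an edge to its endpoints' difference, ∂[p,q] = q − p.
The 7×18 boundary matrix has rank 6 and Smith normal form diag(1,1,1,1,1,1).

The boundary map ∂_2: C_2 → C_1 maps a triangle to the signed sum of its edges. For instance
  ∂QSV = SV − QV + QS,
  ∂QTU = TU − QU + QT.
The 18×12 boundary matrix has rank 12 and Smith normal form diag(1,1,1,1,1,1,1,1,1,1,1,2).

From H_k ≅ ker(∂_k) / im(∂_{k+1}) we obtain:

  H_2: rank ker ∂_2 − rank ∂_3 = (12 − 12) − 0 = 0, and there is no ∂_3, so H_2 = 0.

H_2 ≅ 0.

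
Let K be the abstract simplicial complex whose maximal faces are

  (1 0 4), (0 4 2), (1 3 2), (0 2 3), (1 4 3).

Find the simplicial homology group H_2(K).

Fix the vertex order 0 < 1 < 2 < 3 < 4 and write every simplex with vertices in increasing order. Then dim K = 2 and the simplices of K are:

  0-simplices (5): [0], [1], [2], [3], [4]
  1-simplices (10): [0,1], [0,2], [0,3], [0,4], [1,2], [1,3], [1,4], [2,3], [2,4], [3,4]
  2-simplices (5): [0,1,4], [0,2,3], [0,2,4], [1,2,3], [1,3,4]

giving chain groups C_0 ≅ Z^5, C_1 ≅ Z^10, C_2 ≅ Z^5.

The boundary map ∂_1: C_1 → C_0 sends each edge [p,q] (with p < q) to q − p.
The 5×10 boundary matrix has rank 4 and Smith normal form diag(1,1,1,1).

The boundary map ∂_2: C_2 → C_1 maps a triangle to the signed sum of its edges. For instance
  ∂[1,2,3] = [2,3] − [1,3] + [1,2],
  ∂[0,2,4] = [2,4] − [0,4] + [0,2].
The 10×5 boundary matrix has rank 5 and Smith normal form diag(1,1,1,1,1).

From H_k ≅ ker(∂_k) / im(∂_{k+1}) we obtain:

  H_2: rank ker ∂_2 − rank ∂_3 = (5 − 5) − 0 = 0, and there is no ∂_3, so H_2 = 0.

H_2 = 0.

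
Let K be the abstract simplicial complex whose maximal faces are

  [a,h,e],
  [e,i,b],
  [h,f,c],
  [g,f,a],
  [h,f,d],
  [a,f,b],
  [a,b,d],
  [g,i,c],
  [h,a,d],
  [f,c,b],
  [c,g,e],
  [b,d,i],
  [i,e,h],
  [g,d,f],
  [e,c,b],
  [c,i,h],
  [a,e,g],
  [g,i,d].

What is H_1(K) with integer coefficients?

H_1 ≅ Z ⊕ Z_2.

Take the total order a < b < c < d < e < f < g < h < i on the vertex set. Then K (dimension 2) consists of the simplices:

  0-simplices (9): a, b, c, d, e, f, g, h, i
  1-simplices (27): ab, ad, ae, af, ag, ah, bc, bd, be, bf, bi, ce, cf, cg, ch, ci, df, dg, dh, di, eg, eh, ei, fg, fh, gi, hi
  2-simplices (18): abd, abf, adh, aeg, aeh, afg, bce, bcf, bdi, bei, ceg, cfh, cgi, chi, dfg, dfh, dgi, ehi

so the chain groups are C_0 ≅ Z^9, C_1 ≅ Z^27, C_2 ≅ Z^18.

The boundary map ∂_1: C_1 → C_0 sends each edge [p,q] (with p < q) to q − p. For instance
  ∂ch = h − c.
This gives a 9×27 integer matrix of rank 8; reducing to Smith normal form yields diagonal entries (1,1,1,1,1,1,1,1).

∂_2: C_2 → C_1 acts by ∂[p,q,r] = [q,r] − [p,r] + [p,q]. For instance
  ∂bei = ei − bi + be,
  ∂aeh = eh − ah + ae.
This gives a 27×18 integer matrix of rank 18; reducing to Smith normal form yields diagonal entries (1,1,1,1,1,1,1,1,1,1,1,1,1,1,1,1,1,2).

Now H_k = ker ∂_k / im ∂_{k+1}, so:

  H_1: rank ker ∂_1 − rank ∂_2 = (27 − 8) − 18 = 1, and ∂_2 has invariant factor 2 > 1, so H_1 = Z ⊕ Z_2.

(K is a triangulation of the Klein bottle.)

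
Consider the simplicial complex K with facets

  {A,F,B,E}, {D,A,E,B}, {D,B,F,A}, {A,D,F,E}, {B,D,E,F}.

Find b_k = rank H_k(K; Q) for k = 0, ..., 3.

K has 5 vertices, 10 edges, 10 triangles, 5 3-simplices.
rank ∂_0 = 0, rank ∂_1 = 4 ⇒ b_0 = 5 − 0 − 4 = 1; all invariant factors of ∂_1 are 1 so no torsion. So H_0 = Z.
rank ∂_1 = 4, rank ∂_2 = 6 ⇒ b_1 = 10 − 4 − 6 = 0; all invariant factors of ∂_2 are 1 so no torsion. So H_1 = 0.
rank ∂_2 = 6, rank ∂_3 = 4 ⇒ b_2 = 10 − 6 − 4 = 0; all invariant factors of ∂_3 are 1 so no torsion. So H_2 = 0.
rank ∂_3 = 4, rank ∂_4 = 0 ⇒ b_3 = 5 − 4 − 0 = 1. So H_3 = Z.

b_0 = 1, b_1 = 0, b_2 = 0, b_3 = 1.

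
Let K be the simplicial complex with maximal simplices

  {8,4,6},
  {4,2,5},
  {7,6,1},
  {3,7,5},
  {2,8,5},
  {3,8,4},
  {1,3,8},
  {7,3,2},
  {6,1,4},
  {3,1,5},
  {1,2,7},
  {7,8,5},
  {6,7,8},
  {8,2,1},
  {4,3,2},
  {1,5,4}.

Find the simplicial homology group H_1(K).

Fix the vertex order 1 < 2 < 3 < 4 < 5 < 6 < 7 < 8 and write every simplex with vertices in increasing order. Then dim K = 2 and the simplices of K are:

  0-simplices (8): [1], [2], [3], [4], [5], [6], [7], [8]
  1-simplices (24): (24 of them)
  2-simplices (16): [1,2,7], [1,2,8], [1,3,5], [1,3,8], [1,4,5], [1,4,6], [1,6,7], [2,3,4], [2,3,7], [2,4,5], [2,5,8], [3,4,8], [3,5,7], [4,6,8], [5,7,8], [6,7,8]

so the chain groups are C_0 ≅ Z^8, C_1 ≅ Z^24, C_2 ≅ Z^16.

The boundary map ∂_1: C_1 → C_0 sends each edge [p,q] (with p < q) to q − p.
As a 8×24 matrix over Z this has rank 7, with invariant factors (1,1,1,1,1,1,1).

Boundary ∂_2: C_2 → C_1 sends each 2-simplex [p,q,r] to [q,r] − [p,r] + [p,q]. For instance
  ∂[3,4,8] = [4,8] − [3,8] + [3,4],
  ∂[3,5,7] = [5,7] − [3,7] + [3,5].
The 24×16 boundary matrix has rank 15 and Smith normal form diag(1,1,1,1,1,1,1,1,1,1,1,1,1,1,1).

From H_k ≅ ker(∂_k) / im(∂_{k+1}) we obtain:

  H_1: rank ker ∂_1 − rank ∂_2 = (24 − 7) − 15 = 2, and the invariant factors of ∂_2 are all 1, so H_1 ≅ Z^2.

H_1 ≅ Z^2.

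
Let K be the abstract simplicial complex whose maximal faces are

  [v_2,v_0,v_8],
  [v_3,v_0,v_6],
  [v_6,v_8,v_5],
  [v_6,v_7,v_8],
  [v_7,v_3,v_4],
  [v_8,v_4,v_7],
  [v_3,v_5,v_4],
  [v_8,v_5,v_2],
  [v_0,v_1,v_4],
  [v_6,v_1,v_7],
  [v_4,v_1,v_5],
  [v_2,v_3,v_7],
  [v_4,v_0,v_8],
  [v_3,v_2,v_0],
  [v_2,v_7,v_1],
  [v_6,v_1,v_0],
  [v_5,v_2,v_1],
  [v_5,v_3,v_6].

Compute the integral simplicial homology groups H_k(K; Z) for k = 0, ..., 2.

Fix the vertex order v_0 < v_1 < v_2 < v_3 < v_4 < v_5 < v_6 < v_7 < v_8 and write every simplex with vertices in increasing order. Then dim K = 2 and the simplices of K are:

  0-simplices (9): [v_0], [v_1], [v_2], [v_3], [v_4], [v_5], [v_6], [v_7], [v_8]
  1-simplices (27): (27 of them)
  2-simplices (18): (18 of them)

giving chain groups C_0 ≅ Z^9, C_1 ≅ Z^27, C_2 ≅ Z^18.

The boundary map ∂_1: C_1 → C_0 sends each edge [p,q] (with p < q) to q − p. For instance
  ∂[v_1,v_6] = [v_6] − [v_1].
The resulting 9×27 matrix has rank 8, and its Smith normal form has invariant factors (1,1,1,1,1,1,1,1).

Boundary ∂_2: C_2 → C_1 acts by ∂[p,q,r] = [q,r] − [p,r] + [p,q]. For instance
  ∂[v_2,v_5,v_8] = [v_5,v_8] − [v_2,v_8] + [v_2,v_5],
  ∂[v_4,v_7,v_8] = [v_7,v_8] − [v_4,v_8] + [v_4,v_7].
The resulting 27×18 matrix has rank 17, and its Smith normal form has invariant factors (1,1,1,1,1,1,1,1,1,1,1,1,1,1,1,1,1).

Reading off H_k = ker ∂_k / im ∂_{k+1}:

  H_0: rank C_0 − rank ∂_1 = 9 − 8 = 1, and the invariant factors of ∂_1 are all 1, so H_0 ≅ Z.
  H_1: rank ker ∂_1 − rank ∂_2 = (27 − 8) − 17 = 2, and the invariant factors of ∂_2 are all 1, so H_1 ≅ Z^2.
  H_2: rank ker ∂_2 − rank ∂_3 = (18 − 17) − 0 = 1, and there is no ∂_3, so H_2 ≅ Z.

H_0 ≅ Z,  H_1 ≅ Z^2,  H_2 ≅ Z.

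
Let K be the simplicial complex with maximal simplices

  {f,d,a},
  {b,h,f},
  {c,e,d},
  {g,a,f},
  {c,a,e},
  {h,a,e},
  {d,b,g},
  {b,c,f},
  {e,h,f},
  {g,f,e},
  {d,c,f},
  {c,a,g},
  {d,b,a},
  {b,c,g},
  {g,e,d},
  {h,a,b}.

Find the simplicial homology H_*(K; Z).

Take the total order a < b < c < d < e < f < g < h on the vertex set. Then K (dimension 2) consists of the simplices:

  0-simplices (8): a, b, c, d, e, f, g, h
  1-simplices (24): ab, ac, ad, ae, af, ag, ah, bc, bd, bf, bg, bh, cd, ce, cf, cg, de, df, dg, ef, eg, eh, fg, fh
  2-simplices (16): abd, abh, ace, acg, adf, aeh, afg, bcf, bcg, bdg, bfh, cde, cdf, deg, efg, efh

Hence C_0 ≅ Z^8, C_1 ≅ Z^24, C_2 ≅ Z^16.

∂_1: C_1 → C_0 maps an edge to its endpoints' difference, ∂[p,q] = q − p.
This gives a 8×24 integer matrix of rank 7; reducing to Smith normal form yields diagonal entries (1,1,1,1,1,1,1).

Boundary ∂_2: C_2 → C_1 maps a triangle to the signed sum of its edges. For instance
  ∂ace = ce − ae + ac,
  ∂cde = de − ce + cd.
The 24×16 boundary matrix has rank 15 and Smith normal form diag(1,1,1,1,1,1,1,1,1,1,1,1,1,1,1).

From H_k ≅ ker(∂_k) / im(∂_{k+1}) we obtain:

  H_0: rank C_0 − rank ∂_1 = 8 − 7 = 1, and the invariant factors of ∂_1 are all 1, so H_0 = Z.
  H_1: rank ker ∂_1 − rank ∂_2 = (24 − 7) − 15 = 2, and the invariant factors of ∂_2 are all 1, so H_1 = Z^2.
  H_2: rank ker ∂_2 − rank ∂_3 = (16 − 15) − 0 = 1, and there is no ∂_3, so H_2 = Z.

(K is a triangulation of the torus T^2.)

H_0 = Z,  H_1 = Z^2,  H_2 = Z.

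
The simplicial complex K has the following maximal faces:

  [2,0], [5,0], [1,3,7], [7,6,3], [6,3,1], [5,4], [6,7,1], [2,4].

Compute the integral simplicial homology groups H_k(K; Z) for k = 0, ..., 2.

K has 8 vertices, 10 edges, 4 triangles.
rank ∂_0 = 0, rank ∂_1 = 6 ⇒ b_0 = 8 − 0 − 6 = 2; all invariant factors of ∂_1 are 1 so no torsion. So H_0 = Z^2.
rank ∂_1 = 6, rank ∂_2 = 3 ⇒ b_1 = 10 − 6 − 3 = 1; all invariant factors of ∂_2 are 1 so no torsion. So H_1 = Z.
rank ∂_2 = 3, rank ∂_3 = 0 ⇒ b_2 = 4 − 3 − 0 = 1. So H_2 = Z.

H_0 = Z^2,  H_1 = Z,  H_2 = Z.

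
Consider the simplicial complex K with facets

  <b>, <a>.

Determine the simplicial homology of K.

H_0 ≅ Z^2.

We work with the vertex ordering a < b. The simplices of K, each written with vertices in increasing order, are:

  0-simplices (2): a, b

giving chain groups C_0 ≅ Z^2.

From H_k ≅ ker(∂_k) / im(∂_{k+1}) we obtain:

  H_0: rank C_0 − rank ∂_1 = 2 − 0 = 2, and there is no ∂_1, so H_0 = Z^2.

(K is a triangulation of a set of 2 points.)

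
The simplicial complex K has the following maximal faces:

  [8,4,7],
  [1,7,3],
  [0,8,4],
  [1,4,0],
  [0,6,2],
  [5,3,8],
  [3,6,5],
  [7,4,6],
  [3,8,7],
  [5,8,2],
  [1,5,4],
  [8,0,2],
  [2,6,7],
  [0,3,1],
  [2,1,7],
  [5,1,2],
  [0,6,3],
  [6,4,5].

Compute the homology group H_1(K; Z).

Fix the vertex order 0 < 1 < 2 < 3 < 4 < 5 < 6 < 7 < 8 and write every simplex with vertices in increasing order. Then dim K = 2 and the simplices of K are:

  0-simplices (9): [0], [1], [2], [3], [4], [5], [6], [7], [8]
  1-simplices (27): (27 of them)
  2-simplices (18): [0,1,3], [0,1,4], [0,2,6], [0,2,8], [0,3,6], [0,4,8], [1,2,5], [1,2,7], [1,3,7], [1,4,5], [2,5,8], [2,6,7], [3,5,6], [3,5,8], [3,7,8], [4,5,6], [4,6,7], [4,7,8]

Hence C_0 ≅ Z^9, C_1 ≅ Z^27, C_2 ≅ Z^18.

The boundary map ∂_1: C_1 → C_0 is given by ∂[p,q] = [q] − [p].
This gives a 9×27 integer matrix of rank 8; reducing to Smith normal form yields diagonal entries (1,1,1,1,1,1,1,1).

Boundary ∂_2: C_2 → C_1 acts by ∂[p,q,r] = [q,r] − [p,r] + [p,q]. For instance
  ∂[1,4,5] = [4,5] − [1,5] + [1,4],
  ∂[0,4,8] = [4,8] − [0,8] + [0,4].
As a 27×18 matrix over Z this has rank 17, with invariant factors (1,1,1,1,1,1,1,1,1,1,1,1,1,1,1,1,1).

Now H_k = ker ∂_k / im ∂_{k+1}, so:

  H_1: rank ker ∂_1 − rank ∂_2 = (27 − 8) − 17 = 2, and the invariant factors of ∂_2 are all 1, so H_1 ≅ Z^2.

H_1 = Z^2.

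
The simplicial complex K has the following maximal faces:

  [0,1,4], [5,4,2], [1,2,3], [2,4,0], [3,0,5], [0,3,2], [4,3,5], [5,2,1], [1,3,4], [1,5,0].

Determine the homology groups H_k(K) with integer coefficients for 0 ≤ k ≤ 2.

K has 6 vertices, 15 edges, 10 triangles.
rank ∂_0 = 0, rank ∂_1 = 5 ⇒ b_0 = 6 − 0 − 5 = 1; all invariant factors of ∂_1 are 1 so no torsion. So H_0 ≅ Z.
rank ∂_1 = 5, rank ∂_2 = 10 ⇒ b_1 = 15 − 5 − 10 = 0; ∂_2 has invariant factor(s) [2] giving torsion. So H_1 ≅ Z_2.
rank ∂_2 = 10, rank ∂_3 = 0 ⇒ b_2 = 10 − 10 − 0 = 0. So H_2 ≅ 0.

H_0 ≅ Z,  H_1 ≅ Z_2,  H_2 = 0.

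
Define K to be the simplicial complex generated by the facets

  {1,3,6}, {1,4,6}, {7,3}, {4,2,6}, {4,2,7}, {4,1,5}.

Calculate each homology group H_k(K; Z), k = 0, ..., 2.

H_0 = Z,  H_1 = Z,  H_2 = 0.

K has 7 vertices, 12 edges, 5 triangles.
rank ∂_0 = 0, rank ∂_1 = 6 ⇒ b_0 = 7 − 0 − 6 = 1; all invariant factors of ∂_1 are 1 so no torsion. So H_0 = Z.
rank ∂_1 = 6, rank ∂_2 = 5 ⇒ b_1 = 12 − 6 − 5 = 1; all invariant factors of ∂_2 are 1 so no torsion. So H_1 = Z.
rank ∂_2 = 5, rank ∂_3 = 0 ⇒ b_2 = 5 − 5 − 0 = 0. So H_2 = 0.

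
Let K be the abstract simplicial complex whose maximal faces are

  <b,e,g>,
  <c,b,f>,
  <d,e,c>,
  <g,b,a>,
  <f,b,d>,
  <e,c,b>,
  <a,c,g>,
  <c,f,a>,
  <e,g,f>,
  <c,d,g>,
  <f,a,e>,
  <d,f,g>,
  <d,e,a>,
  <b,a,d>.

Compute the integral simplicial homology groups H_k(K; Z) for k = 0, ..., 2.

Take the total order a < b < c < d < e < f < g on the vertex set. Then K (dimension 2) consists of the simplices:

  0-simplices (7): a, b, c, d, e, f, g
  1-simplices (21): ab, ac, ad, ae, af, ag, bc, bd, be, bf, bg, cd, ce, cf, cg, de, df, dg, ef, eg, fg
  2-simplices (14): abd, abg, acf, acg, ade, aef, bce, bcf, bdf, beg, cde, cdg, dfg, efg

so the chain groups are C_0 ≅ Z^7, C_1 ≅ Z^21, C_2 ≅ Z^14.

The boundary map ∂_1: C_1 → C_0 maps an edge to its endpoints' difference, ∂[p,q] = q − p. For instance
  ∂df = f − d.
The 7×21 boundary matrix has rank 6 and Smith normal form diag(1,1,1,1,1,1).

Boundary ∂_2: C_2 → C_1 maps a triangle to the signed sum of its edges. For instance
  ∂bdf = df − bf + bd,
  ∂efg = fg − eg + ef.
As a 21×14 matrix over Z this has rank 13, with invariant factors (1,1,1,1,1,1,1,1,1,1,1,1,1).

Now H_k = ker ∂_k / im ∂_{k+1}, so:

  H_0: rank C_0 − rank ∂_1 = 7 − 6 = 1, and the invariant factors of ∂_1 are all 1, so H_0 ≅ Z.
  H_1: rank ker ∂_1 − rank ∂_2 = (21 − 6) − 13 = 2, and the invariant factors of ∂_2 are all 1, so H_1 ≅ Z^2.
  H_2: rank ker ∂_2 − rank ∂_3 = (14 − 13) − 0 = 1, and there is no ∂_3, so H_2 ≅ Z.

As a check, the Euler characteristic is 7 − 21 + 14 = 0, which agrees with 1 − 2 + 1 = 0.
(K is a triangulation of the torus T^2.)

H_0 = Z,  H_1 = Z^2,  H_2 = Z.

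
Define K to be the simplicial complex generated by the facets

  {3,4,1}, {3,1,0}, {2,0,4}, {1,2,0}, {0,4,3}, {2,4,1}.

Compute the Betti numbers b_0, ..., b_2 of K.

b_0 = 1, b_1 = 0, b_2 = 1.

We work with the vertex ordering 0 < 1 < 2 < 3 < 4. The simplices of K, each written with vertices in increasing order, are:

  0-simplices (5): [0], [1], [2], [3], [4]
  1-simplices (9): [0,1], [0,2], [0,3], [0,4], [1,2], [1,3], [1,4], [2,4], [3,4]
  2-simplices (6): [0,1,2], [0,1,3], [0,2,4], [0,3,4], [1,2,4], [1,3,4]

so the chain groups are C_0 ≅ Z^5, C_1 ≅ Z^9, C_2 ≅ Z^6.

∂_1: C_1 → C_0 sends each edge [p,q] (with p < q) to q − p. For instance
  ∂[0,4] = [4] − [0].
The 5×9 boundary matrix has rank 4 and Smith normal form diag(1,1,1,1).

∂_2: C_2 → C_1 acts by ∂[p,q,r] = [q,r] − [p,r] + [p,q]. For instance
  ∂[1,3,4] = [3,4] − [1,4] + [1,3],
  ∂[0,1,3] = [1,3] − [0,3] + [0,1].
The 9×6 boundary matrix has rank 5 and Smith normal form diag(1,1,1,1,1).

Now H_k = ker ∂_k / im ∂_{k+1}, so:

  H_0: rank C_0 − rank ∂_1 = 5 − 4 = 1, and the invariant factors of ∂_1 are all 1, so H_0 ≅ Z.
  H_1: rank ker ∂_1 − rank ∂_2 = (9 − 4) − 5 = 0, and the invariant factors of ∂_2 are all 1, so H_1 ≅ 0.
  H_2: rank ker ∂_2 − rank ∂_3 = (6 − 5) − 0 = 1, and there is no ∂_3, so H_2 ≅ Z.

(K is a triangulation of the 2-sphere S^2.)

Hence the Betti numbers are b_0 = 1, b_1 = 0, b_2 = 1.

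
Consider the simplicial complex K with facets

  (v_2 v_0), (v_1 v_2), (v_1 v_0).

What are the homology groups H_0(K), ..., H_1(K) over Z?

We work with the vertex ordering v_0 < v_1 < v_2. The simplices of K, each written with vertices in increasing order, are:

  0-simplices (3): [v_0], [v_1], [v_2]
  1-simplices (3): [v_0,v_1], [v_0,v_2], [v_1,v_2]

so the chain groups are C_0 ≅ Z^3, C_1 ≅ Z^3.

Boundary ∂_1: C_1 → C_0 maps an edge to its endpoints' difference, ∂[p,q] = q − p. For instance
  ∂[v_0,v_1] = [v_1] − [v_0].
The resulting 3×3 matrix has rank 2, and its Smith normal form has invariant factors (1,1).

From H_k ≅ ker(∂_k) / im(∂_{k+1}) we obtain:

  H_0: rank C_0 − rank ∂_1 = 3 − 2 = 1, and the invariant factors of ∂_1 are all 1, so H_0 = Z.
  H_1: rank ker ∂_1 − rank ∂_2 = (3 − 2) − 0 = 1, and there is no ∂_2, so H_1 = Z.

As a check, the Euler characteristic is 3 − 3 = 0, which agrees with 1 − 1 = 0.

H_0 ≅ Z,  H_1 ≅ Z.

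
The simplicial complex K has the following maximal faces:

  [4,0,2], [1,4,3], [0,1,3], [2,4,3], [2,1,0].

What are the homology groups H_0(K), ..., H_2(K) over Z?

H_0 = Z,  H_1 = Z,  H_2 = 0.

Order the vertices as 0 < 1 < 2 < 3 < 4. Listing each simplex with vertices in this order, K has dimension 2 with simplices:

  0-simplices (5): [0], [1], [2], [3], [4]
  1-simplices (10): [0,1], [0,2], [0,3], [0,4], [1,2], [1,3], [1,4], [2,3], [2,4], [3,4]
  2-simplices (5): [0,1,2], [0,1,3], [0,2,4], [1,3,4], [2,3,4]

so the chain groups are C_0 ≅ Z^5, C_1 ≅ Z^10, C_2 ≅ Z^5.

Boundary ∂_1: C_1 → C_0 maps an edge to its endpoints' difference, ∂[p,q] = q − p.
As a 5×10 matrix over Z this has rank 4, with invariant factors (1,1,1,1).

∂_2: C_2 → C_1 sends each 2-simplex [p,q,r] to [q,r] − [p,r] + [p,q]. For instance
  ∂[2,3,4] = [3,4] − [2,4] + [2,3],
  ∂[0,1,3] = [1,3] − [0,3] + [0,1].
As a 10×5 matrix over Z this has rank 5, with invariant factors (1,1,1,1,1).

From H_k ≅ ker(∂_k) / im(∂_{k+1}) we obtain:

  H_0: rank C_0 − rank ∂_1 = 5 − 4 = 1, and the invariant factors of ∂_1 are all 1, so H_0 ≅ Z.
  H_1: rank ker ∂_1 − rank ∂_2 = (10 − 4) − 5 = 1, and the invariant factors of ∂_2 are all 1, so H_1 ≅ Z.
  H_2: rank ker ∂_2 − rank ∂_3 = (5 − 5) − 0 = 0, and there is no ∂_3, so H_2 ≅ 0.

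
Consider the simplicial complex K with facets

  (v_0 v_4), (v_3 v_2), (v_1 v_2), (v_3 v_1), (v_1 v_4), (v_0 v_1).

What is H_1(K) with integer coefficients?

H_1 = Z^2.

Order the vertices as v_0 < v_1 < v_2 < v_3 < v_4. Listing each simplex with vertices in this order, K has dimension 1 with simplices:

  0-simplices (5): [v_0], [v_1], [v_2], [v_3], [v_4]
  1-simplices (6): [v_0,v_1], [v_0,v_4], [v_1,v_2], [v_1,v_3], [v_1,v_4], [v_2,v_3]

so the chain groups are C_0 ≅ Z^5, C_1 ≅ Z^6.

The boundary map ∂_1: C_1 → C_0 is given by ∂[p,q] = [q] − [p]. For instance
  ∂[v_1,v_3] = [v_3] − [v_1].
The 5×6 boundary matrix has rank 4 and Smith normal form diag(1,1,1,1).

From H_k ≅ ker(∂_k) / im(∂_{k+1}) we obtain:

  H_1: rank ker ∂_1 − rank ∂_2 = (6 − 4) − 0 = 2, and there is no ∂_2, so H_1 = Z^2.

(K is a triangulation of a wedge of 2 circles.)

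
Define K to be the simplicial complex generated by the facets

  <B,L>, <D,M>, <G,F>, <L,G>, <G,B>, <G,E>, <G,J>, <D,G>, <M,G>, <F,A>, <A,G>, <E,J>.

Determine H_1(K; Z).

Fix the vertex order A < B < D < E < F < G < J < L < M and write every simplex with vertices in increasing order. Then dim K = 1 and the simplices of K are:

  0-simplices (9): A, B, D, E, F, G, J, L, M
  1-simplices (12): AF, AG, BG, BL, DG, DM, EG, EJ, FG, GJ, GL, GM

so the chain groups are C_0 ≅ Z^9, C_1 ≅ Z^12.

The boundary map ∂_1: C_1 → C_0 maps an edge to its endpoints' difference, ∂[p,q] = q − p.
The resulting 9×12 matrix has rank 8, and its Smith normal form has invariant factors (1,1,1,1,1,1,1,1).

Reading off H_k = ker ∂_k / im ∂_{k+1}:

  H_1: rank ker ∂_1 − rank ∂_2 = (12 − 8) − 0 = 4, and there is no ∂_2, so H_1 ≅ Z^4.

H_1 = Z^4.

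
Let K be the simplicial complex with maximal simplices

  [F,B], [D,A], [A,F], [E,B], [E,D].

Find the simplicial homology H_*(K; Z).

We work with the vertex ordering A < B < D < E < F. The simplices of K, each written with vertices in increasing order, are:

  0-simplices (5): A, B, D, E, F
  1-simplices (5): AD, AF, BE, BF, DE

Hence C_0 ≅ Z^5, C_1 ≅ Z^5.

Boundary ∂_1: C_1 → C_0 maps an edge to its endpoints' difference, ∂[p,q] = q − p. For instance
  ∂AD = D − A.
As a 5×5 matrix over Z this has rank 4, with invariant factors (1,1,1,1).

Computing H_k = (kernel of ∂_k) / (image of ∂_{k+1}):

  H_0: rank C_0 − rank ∂_1 = 5 − 4 = 1, and the invariant factors of ∂_1 are all 1, so H_0 = Z.
  H_1: rank ker ∂_1 − rank ∂_2 = (5 − 4) − 0 = 1, and there is no ∂_2, so H_1 = Z.

H_0 = Z,  H_1 = Z.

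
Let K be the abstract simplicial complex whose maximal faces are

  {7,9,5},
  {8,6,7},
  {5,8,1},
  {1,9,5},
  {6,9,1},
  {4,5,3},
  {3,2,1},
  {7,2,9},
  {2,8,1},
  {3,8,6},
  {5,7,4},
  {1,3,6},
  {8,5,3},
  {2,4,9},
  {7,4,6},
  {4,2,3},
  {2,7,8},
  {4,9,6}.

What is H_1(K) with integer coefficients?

Fix the vertex order 1 < 2 < 3 < 4 < 5 < 6 < 7 < 8 < 9 and write every simplex with vertices in increasing order. Then dim K = 2 and the simplices of K are:

  0-simplices (9): [1], [2], [3], [4], [5], [6], [7], [8], [9]
  1-simplices (27): (27 of them)
  2-simplices (18): [1,2,3], [1,2,8], [1,3,6], [1,5,8], [1,5,9], [1,6,9], [2,3,4], [2,4,9], [2,7,8], [2,7,9], [3,4,5], [3,5,8], [3,6,8], [4,5,7], [4,6,7], [4,6,9], [5,7,9], [6,7,8]

so the chain groups are C_0 ≅ Z^9, C_1 ≅ Z^27, C_2 ≅ Z^18.

Boundary ∂_1: C_1 → C_0 maps an edge to its endpoints' difference, ∂[p,q] = q − p.
The 9×27 boundary matrix has rank 8 and Smith normal form diag(1,1,1,1,1,1,1,1).

Boundary ∂_2: C_2 → C_1 sends each 2-simplex [p,q,r] to [q,r] − [p,r] + [p,q]. For instance
  ∂[3,5,8] = [5,8] − [3,8] + [3,5],
  ∂[3,4,5] = [4,5] − [3,5] + [3,4].
This gives a 27×18 integer matrix of rank 18; reducing to Smith normal form yields diagonal entries (1,1,1,1,1,1,1,1,1,1,1,1,1,1,1,1,1,2).

From H_k ≅ ker(∂_k) / im(∂_{k+1}) we obtain:

  H_1: rank ker ∂_1 − rank ∂_2 = (27 − 8) − 18 = 1, and ∂_2 has invariant factor 2 > 1, so H_1 ≅ Z ⊕ Z/2Z.

H_1 = Z ⊕ Z/2Z.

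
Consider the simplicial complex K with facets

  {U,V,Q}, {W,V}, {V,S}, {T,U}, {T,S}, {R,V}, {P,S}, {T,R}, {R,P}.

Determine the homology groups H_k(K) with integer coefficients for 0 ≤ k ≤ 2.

H_0 = Z,  H_1 = Z^3,  H_2 = 0.

Fix the vertex order P < Q < R < S < T < U < V < W and write every simplex with vertices in increasing order. Then dim K = 2 and the simplices of K are:

  0-simplices (8): P, Q, R, S, T, U, V, W
  1-simplices (11): PR, PS, QU, QV, RT, RV, ST, SV, TU, UV, VW
  2-simplices (1): QUV

so the chain groups are C_0 ≅ Z^8, C_1 ≅ Z^11, C_2 ≅ Z^1.

∂_1: C_1 → C_0 sends each edge [p,q] (with p < q) to q − p. For instance
  ∂RV = V − R.
This gives a 8×11 integer matrix of rank 7; reducing to Smith normal form yields diagonal entries (1,1,1,1,1,1,1).

The boundary map ∂_2: C_2 → C_1 maps a triangle to the signed sum of its edges. For instance
  ∂QUV = UV − QV + QU.
The 11×1 boundary matrix has rank 1 and Smith normal form diag(1).

From H_k ≅ ker(∂_k) / im(∂_{k+1}) we obtain:

  H_0: rank C_0 − rank ∂_1 = 8 − 7 = 1, and the invariant factors of ∂_1 are all 1, so H_0 ≅ Z.
  H_1: rank ker ∂_1 − rank ∂_2 = (11 − 7) − 1 = 3, and the invariant factors of ∂_2 are all 1, so H_1 ≅ Z^3.
  H_2: rank ker ∂_2 − rank ∂_3 = (1 − 1) − 0 = 0, and there is no ∂_3, so H_2 ≅ 0.

As a check, the Euler characteristic is 8 − 11 + 1 = -2, which agrees with 1 − 3 + 0 = -2.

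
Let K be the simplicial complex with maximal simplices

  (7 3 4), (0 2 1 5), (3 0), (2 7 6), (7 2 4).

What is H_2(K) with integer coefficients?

Fix the vertex order 0 < 1 < 2 < 3 < 4 < 5 < 6 < 7 and write every simplex with vertices in increasing order. Then dim K = 3 and the simplices of K are:

  0-simplices (8): [0], [1], [2], [3], [4], [5], [6], [7]
  1-simplices (14): [0,1], [0,2], [0,3], [0,5], [1,2], [1,5], [2,4], [2,5], [2,6], [2,7], [3,4], [3,7], [4,7], [6,7]
  2-simplices (7): [0,1,2], [0,1,5], [0,2,5], [1,2,5], [2,4,7], [2,6,7], [3,4,7]
  3-simplices (1): [0,1,2,5]

so the chain groups are C_0 ≅ Z^8, C_1 ≅ Z^14, C_2 ≅ Z^7, C_3 ≅ Z^1.

Boundary ∂_1: C_1 → C_0 sends each edge [p,q] (with p < q) to q − p.
As a 8×14 matrix over Z this has rank 7, with invariant factors (1,1,1,1,1,1,1).

∂_2: C_2 → C_1 maps a triangle to the signed sum of its edges. For instance
  ∂[0,2,5] = [2,5] − [0,5] + [0,2],
  ∂[2,4,7] = [4,7] − [2,7] + [2,4].
As a 14×7 matrix over Z this has rank 6, with invariant factors (1,1,1,1,1,1).

∂_3: C_3 → C_2 sends each 3-simplex σ to the alternating sum Σ_i (−1)^i (σ with its i-th vertex removed). For instance
  ∂[0,1,2,5] = [1,2,5] − [0,2,5] + [0,1,5] − [0,1,2].
This gives a 7×1 integer matrix of rank 1; reducing to Smith normal form yields diagonal entries (1).

Computing H_k = (kernel of ∂_k) / (image of ∂_{k+1}):

  H_2: rank ker ∂_2 − rank ∂_3 = (7 − 6) − 1 = 0, and the invariant factors of ∂_3 are all 1, so H_2 ≅ 0.

H_2 ≅ 0.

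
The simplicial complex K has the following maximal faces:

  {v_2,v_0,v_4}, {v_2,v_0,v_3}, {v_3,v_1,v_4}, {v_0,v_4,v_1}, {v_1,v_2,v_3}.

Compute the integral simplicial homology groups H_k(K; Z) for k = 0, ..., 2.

H_0 = Z,  H_1 = Z,  H_2 = 0.

Take the total order v_0 < v_1 < v_2 < v_3 < v_4 on the vertex set. Then K (dimension 2) consists of the simplices:

  0-simplices (5): [v_0], [v_1], [v_2], [v_3], [v_4]
  1-simplices (10): [v_0,v_1], [v_0,v_2], [v_0,v_3], [v_0,v_4], [v_1,v_2], [v_1,v_3], [v_1,v_4], [v_2,v_3], [v_2,v_4], [v_3,v_4]
  2-simplices (5): [v_0,v_1,v_4], [v_0,v_2,v_3], [v_0,v_2,v_4], [v_1,v_2,v_3], [v_1,v_3,v_4]

giving chain groups C_0 ≅ Z^5, C_1 ≅ Z^10, C_2 ≅ Z^5.

The boundary map ∂_1: C_1 → C_0 sends each edge [p,q] (with p < q) to q − p. For instance
  ∂[v_1,v_2] = [v_2] − [v_1].
This gives a 5×10 integer matrix of rank 4; reducing to Smith normal form yields diagonal entries (1,1,1,1).

Boundary ∂_2: C_2 → C_1 acts by ∂[p,q,r] = [q,r] − [p,r] + [p,q]. For instance
  ∂[v_0,v_2,v_4] = [v_2,v_4] − [v_0,v_4] + [v_0,v_2],
  ∂[v_1,v_2,v_3] = [v_2,v_3] − [v_1,v_3] + [v_1,v_2].
The 10×5 boundary matrix has rank 5 and Smith normal form diag(1,1,1,1,1).

Computing H_k = (kernel of ∂_k) / (image of ∂_{k+1}):

  H_0: rank C_0 − rank ∂_1 = 5 − 4 = 1, and the invariant factors of ∂_1 are all 1, so H_0 ≅ Z.
  H_1: rank ker ∂_1 − rank ∂_2 = (10 − 4) − 5 = 1, and the invariant factors of ∂_2 are all 1, so H_1 ≅ Z.
  H_2: rank ker ∂_2 − rank ∂_3 = (5 − 5) − 0 = 0, and there is no ∂_3, so H_2 ≅ 0.

As a check, the Euler characteristic is 5 − 10 + 5 = 0, which agrees with 1 − 1 + 0 = 0.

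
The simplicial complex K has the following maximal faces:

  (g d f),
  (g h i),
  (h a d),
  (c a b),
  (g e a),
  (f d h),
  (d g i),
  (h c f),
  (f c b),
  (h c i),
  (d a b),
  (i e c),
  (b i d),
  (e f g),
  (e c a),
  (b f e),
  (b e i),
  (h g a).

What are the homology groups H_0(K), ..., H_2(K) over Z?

K has 9 vertices, 27 edges, 18 triangles.
rank ∂_0 = 0, rank ∂_1 = 8 ⇒ b_0 = 9 − 0 − 8 = 1; all invariant factors of ∂_1 are 1 so no torsion. So H_0 = Z.
rank ∂_1 = 8, rank ∂_2 = 18 ⇒ b_1 = 27 − 8 − 18 = 1; ∂_2 has invariant factor(s) [2] giving torsion. So H_1 = Z ⊕ Z/2.
rank ∂_2 = 18, rank ∂_3 = 0 ⇒ b_2 = 18 − 18 − 0 = 0. So H_2 = 0.

H_0 ≅ Z,  H_1 ≅ Z ⊕ Z/2,  H_2 = 0.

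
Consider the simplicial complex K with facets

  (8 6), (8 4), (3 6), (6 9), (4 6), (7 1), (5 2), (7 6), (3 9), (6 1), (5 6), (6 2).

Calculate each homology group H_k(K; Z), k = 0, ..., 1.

Order the vertices as 1 < 2 < 3 < 4 < 5 < 6 < 7 < 8 < 9. Listing each simplex with vertices in this order, K has dimension 1 with simplices:

  0-simplices (9): [1], [2], [3], [4], [5], [6], [7], [8], [9]
  1-simplices (12): [1,6], [1,7], [2,5], [2,6], [3,6], [3,9], [4,6], [4,8], [5,6], [6,7], [6,8], [6,9]

Hence C_0 ≅ Z^9, C_1 ≅ Z^12.

The boundary map ∂_1: C_1 → C_0 maps an edge to its endpoints' difference, ∂[p,q] = q − p.
The resulting 9×12 matrix has rank 8, and its Smith normal form has invariant factors (1,1,1,1,1,1,1,1).

From H_k ≅ ker(∂_k) / im(∂_{k+1}) we obtain:

  H_0: rank C_0 − rank ∂_1 = 9 − 8 = 1, and the invariant factors of ∂_1 are all 1, so H_0 ≅ Z.
  H_1: rank ker ∂_1 − rank ∂_2 = (12 − 8) − 0 = 4, and there is no ∂_2, so H_1 ≅ Z^4.

As a check, the Euler characteristic is 9 − 12 = -3, which agrees with 1 − 4 = -3.

H_0 ≅ Z,  H_1 ≅ Z^4.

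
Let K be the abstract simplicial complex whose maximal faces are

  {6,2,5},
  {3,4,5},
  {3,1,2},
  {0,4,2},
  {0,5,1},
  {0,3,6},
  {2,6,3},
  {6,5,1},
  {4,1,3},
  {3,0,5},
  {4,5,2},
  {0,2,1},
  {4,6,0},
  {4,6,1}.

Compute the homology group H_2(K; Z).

We work with the vertex ordering 0 < 1 < 2 < 3 < 4 < 5 < 6. The simplices of K, each written with vertices in increasing order, are:

  0-simplices (7): [0], [1], [2], [3], [4], [5], [6]
  1-simplices (21): [0,1], [0,2], [0,3], [0,4], [0,5], [0,6], [1,2], [1,3], [1,4], [1,5], [1,6], [2,3], [2,4], [2,5], [2,6], [3,4], [3,5], [3,6], [4,5], [4,6], [5,6]
  2-simplices (14): [0,1,2], [0,1,5], [0,2,4], [0,3,5], [0,3,6], [0,4,6], [1,2,3], [1,3,4], [1,4,6], [1,5,6], [2,3,6], [2,4,5], [2,5,6], [3,4,5]

so the chain groups are C_0 ≅ Z^7, C_1 ≅ Z^21, C_2 ≅ Z^14.

∂_1: C_1 → C_0 maps an edge to its endpoints' difference, ∂[p,q] = q − p. For instance
  ∂[1,6] = [6] − [1].
The resulting 7×21 matrix has rank 6, and its Smith normal form has invariant factors (1,1,1,1,1,1).

The boundary map ∂_2: C_2 → C_1 sends each 2-simplex [p,q,r] to [q,r] − [p,r] + [p,q]. For instance
  ∂[2,4,5] = [4,5] − [2,5] + [2,4],
  ∂[2,3,6] = [3,6] − [2,6] + [2,3].
This gives a 21×14 integer matrix of rank 13; reducing to Smith normal form yields diagonal entries (1,1,1,1,1,1,1,1,1,1,1,1,1).

From H_k ≅ ker(∂_k) / im(∂_{k+1}) we obtain:

  H_2: rank ker ∂_2 − rank ∂_3 = (14 − 13) − 0 = 1, and there is no ∂_3, so H_2 = Z.

(K is a triangulation of the torus T^2.)

H_2 = Z.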